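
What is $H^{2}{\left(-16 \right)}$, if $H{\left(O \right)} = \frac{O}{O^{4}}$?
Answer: $\frac{1}{16777216} \approx 5.9605 \cdot 10^{-8}$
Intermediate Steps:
$H{\left(O \right)} = \frac{1}{O^{3}}$ ($H{\left(O \right)} = \frac{O}{O^{4}} = \frac{1}{O^{3}}$)
$H^{2}{\left(-16 \right)} = \left(\frac{1}{-4096}\right)^{2} = \left(- \frac{1}{4096}\right)^{2} = \frac{1}{16777216}$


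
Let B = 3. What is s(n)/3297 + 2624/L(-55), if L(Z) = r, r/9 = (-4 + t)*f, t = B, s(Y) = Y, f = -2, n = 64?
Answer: 1442080/9891 ≈ 145.80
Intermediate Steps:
t = 3
r = 18 (r = 9*((-4 + 3)*(-2)) = 9*(-1*(-2)) = 9*2 = 18)
L(Z) = 18
s(n)/3297 + 2624/L(-55) = 64/3297 + 2624/18 = 64*(1/3297) + 2624*(1/18) = 64/3297 + 1312/9 = 1442080/9891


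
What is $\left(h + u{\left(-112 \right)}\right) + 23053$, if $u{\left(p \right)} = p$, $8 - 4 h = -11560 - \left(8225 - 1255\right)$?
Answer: $\frac{55151}{2} \approx 27576.0$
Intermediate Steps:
$h = \frac{9269}{2}$ ($h = 2 - \frac{-11560 - \left(8225 - 1255\right)}{4} = 2 - \frac{-11560 - 6970}{4} = 2 - - \frac{9265}{2} = 2 + \frac{9265}{2} = \frac{9269}{2} \approx 4634.5$)
$\left(h + u{\left(-112 \right)}\right) + 23053 = \left(\frac{9269}{2} - 112\right) + 23053 = \frac{9045}{2} + 23053 = \frac{55151}{2}$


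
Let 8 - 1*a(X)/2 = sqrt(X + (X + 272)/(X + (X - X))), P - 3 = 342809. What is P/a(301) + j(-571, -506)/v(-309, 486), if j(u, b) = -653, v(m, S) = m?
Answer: -21248574667/3703365 - 85703*sqrt(27443374)/35955 ≈ -18225.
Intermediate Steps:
P = 342812 (P = 3 + 342809 = 342812)
a(X) = 16 - 2*sqrt(X + (272 + X)/X) (a(X) = 16 - 2*sqrt(X + (X + 272)/(X + (X - X))) = 16 - 2*sqrt(X + (272 + X)/(X + 0)) = 16 - 2*sqrt(X + (272 + X)/X))
P/a(301) + j(-571, -506)/v(-309, 486) = 342812/(16 - 2*sqrt(1 + 301 + 272/301)) - 653/(-309) = 342812/(16 - 2*sqrt(1 + 301 + 272*(1/301))) - 653*(-1/309) = 342812/(16 - 2*sqrt(1 + 301 + 272/301)) + 653/309 = 342812/(16 - 2*sqrt(27443374)/301) + 653/309 = 653/309 + 342812/(16 - 2*sqrt(27443374)/301)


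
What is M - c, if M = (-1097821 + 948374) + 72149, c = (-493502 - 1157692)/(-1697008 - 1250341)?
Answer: -227825834196/2947349 ≈ -77299.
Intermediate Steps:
c = 1651194/2947349 (c = -1651194/(-2947349) = -1651194*(-1/2947349) = 1651194/2947349 ≈ 0.56023)
M = -77298 (M = -149447 + 72149 = -77298)
M - c = -77298 - 1*1651194/2947349 = -77298 - 1651194/2947349 = -227825834196/2947349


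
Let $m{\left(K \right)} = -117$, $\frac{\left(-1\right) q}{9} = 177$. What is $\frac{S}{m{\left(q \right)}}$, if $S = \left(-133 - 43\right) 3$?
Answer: $\frac{176}{39} \approx 4.5128$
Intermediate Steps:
$q = -1593$ ($q = \left(-9\right) 177 = -1593$)
$S = -528$ ($S = \left(-176\right) 3 = -528$)
$\frac{S}{m{\left(q \right)}} = - \frac{528}{-117} = \left(-528\right) \left(- \frac{1}{117}\right) = \frac{176}{39}$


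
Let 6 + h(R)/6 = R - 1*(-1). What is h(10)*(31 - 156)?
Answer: -3750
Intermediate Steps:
h(R) = -30 + 6*R (h(R) = -36 + 6*(R - 1*(-1)) = -36 + 6*(R + 1) = -36 + 6*(1 + R) = -36 + (6 + 6*R) = -30 + 6*R)
h(10)*(31 - 156) = (-30 + 6*10)*(31 - 156) = (-30 + 60)*(-125) = 30*(-125) = -3750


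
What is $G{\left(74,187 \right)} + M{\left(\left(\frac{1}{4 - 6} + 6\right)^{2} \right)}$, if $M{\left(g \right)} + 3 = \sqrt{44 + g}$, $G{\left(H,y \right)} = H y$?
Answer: $13835 + \frac{3 \sqrt{33}}{2} \approx 13844.0$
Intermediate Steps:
$M{\left(g \right)} = -3 + \sqrt{44 + g}$
$G{\left(74,187 \right)} + M{\left(\left(\frac{1}{4 - 6} + 6\right)^{2} \right)} = 74 \cdot 187 - \left(3 - \sqrt{44 + \left(\frac{1}{4 - 6} + 6\right)^{2}}\right) = 13838 - \left(3 - \sqrt{44 + \left(\frac{1}{-2} + 6\right)^{2}}\right) = 13838 - \left(3 - \sqrt{44 + \left(- \frac{1}{2} + 6\right)^{2}}\right) = 13838 - \left(3 - \sqrt{44 + \left(\frac{11}{2}\right)^{2}}\right) = 13838 - \left(3 - \sqrt{44 + \frac{121}{4}}\right) = 13838 - \left(3 - \sqrt{\frac{297}{4}}\right) = 13838 - \left(3 - \frac{3 \sqrt{33}}{2}\right) = 13835 + \frac{3 \sqrt{33}}{2}$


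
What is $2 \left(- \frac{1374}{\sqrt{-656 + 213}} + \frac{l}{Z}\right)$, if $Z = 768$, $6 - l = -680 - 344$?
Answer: $\frac{515}{192} + \frac{2748 i \sqrt{443}}{443} \approx 2.6823 + 130.56 i$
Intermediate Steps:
$l = 1030$ ($l = 6 - \left(-680 - 344\right) = 6 - -1024 = 6 + 1024 = 1030$)
$2 \left(- \frac{1374}{\sqrt{-656 + 213}} + \frac{l}{Z}\right) = 2 \left(- \frac{1374}{\sqrt{-656 + 213}} + \frac{1030}{768}\right) = 2 \left(- \frac{1374}{\sqrt{-443}} + 1030 \cdot \frac{1}{768}\right) = 2 \left(- \frac{1374}{i \sqrt{443}} + \frac{515}{384}\right) = 2 \left(- 1374 \left(- \frac{i \sqrt{443}}{443}\right) + \frac{515}{384}\right) = 2 \left(\frac{1374 i \sqrt{443}}{443} + \frac{515}{384}\right) = 2 \left(\frac{515}{384} + \frac{1374 i \sqrt{443}}{443}\right) = \frac{515}{192} + \frac{2748 i \sqrt{443}}{443}$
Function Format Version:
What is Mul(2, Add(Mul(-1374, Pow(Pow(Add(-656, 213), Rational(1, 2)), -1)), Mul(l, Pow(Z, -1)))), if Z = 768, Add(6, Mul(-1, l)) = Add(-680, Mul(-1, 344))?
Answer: Add(Rational(515, 192), Mul(Rational(2748, 443), I, Pow(443, Rational(1, 2)))) ≈ Add(2.6823, Mul(130.56, I))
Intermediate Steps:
l = 1030 (l = Add(6, Mul(-1, Add(-680, Mul(-1, 344)))) = Add(6, Mul(-1, Add(-680, -344))) = Add(6, Mul(-1, -1024)) = Add(6, 1024) = 1030)
Mul(2, Add(Mul(-1374, Pow(Pow(Add(-656, 213), Rational(1, 2)), -1)), Mul(l, Pow(Z, -1)))) = Mul(2, Add(Mul(-1374, Pow(Pow(Add(-656, 213), Rational(1, 2)), -1)), Mul(1030, Pow(768, -1)))) = Mul(2, Add(Mul(-1374, Pow(Pow(-443, Rational(1, 2)), -1)), Mul(1030, Rational(1, 768)))) = Mul(2, Add(Mul(-1374, Pow(Mul(I, Pow(443, Rational(1, 2))), -1)), Rational(515, 384))) = Mul(2, Add(Mul(-1374, Mul(Rational(-1, 443), I, Pow(443, Rational(1, 2)))), Rational(515, 384))) = Mul(2, Add(Mul(Rational(1374, 443), I, Pow(443, Rational(1, 2))), Rational(515, 384))) = Mul(2, Add(Rational(515, 384), Mul(Rational(1374, 443), I, Pow(443, Rational(1, 2))))) = Add(Rational(515, 192), Mul(Rational(2748, 443), I, Pow(443, Rational(1, 2))))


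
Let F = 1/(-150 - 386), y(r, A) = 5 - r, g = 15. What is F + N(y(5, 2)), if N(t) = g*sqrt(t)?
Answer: -1/536 ≈ -0.0018657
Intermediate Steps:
N(t) = 15*sqrt(t)
F = -1/536 (F = 1/(-536) = -1/536 ≈ -0.0018657)
F + N(y(5, 2)) = -1/536 + 15*sqrt(5 - 1*5) = -1/536 + 15*sqrt(5 - 5) = -1/536 + 15*sqrt(0) = -1/536 + 15*0 = -1/536 + 0 = -1/536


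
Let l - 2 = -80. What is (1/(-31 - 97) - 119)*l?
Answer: 594087/64 ≈ 9282.6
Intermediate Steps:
l = -78 (l = 2 - 80 = -78)
(1/(-31 - 97) - 119)*l = (1/(-31 - 97) - 119)*(-78) = (1/(-128) - 119)*(-78) = (-1/128 - 119)*(-78) = -15233/128*(-78) = 594087/64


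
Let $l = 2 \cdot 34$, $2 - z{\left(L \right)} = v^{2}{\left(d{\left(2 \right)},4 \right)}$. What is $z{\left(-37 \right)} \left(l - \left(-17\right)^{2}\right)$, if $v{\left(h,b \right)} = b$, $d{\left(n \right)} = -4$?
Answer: $3094$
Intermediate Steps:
$z{\left(L \right)} = -14$ ($z{\left(L \right)} = 2 - 4^{2} = 2 - 16 = -14$)
$l = 68$
$z{\left(-37 \right)} \left(l - \left(-17\right)^{2}\right) = - 14 \left(68 - \left(-17\right)^{2}\right) = - 14 \left(68 - 289\right) = \left(-14\right) \left(-221\right) = 3094$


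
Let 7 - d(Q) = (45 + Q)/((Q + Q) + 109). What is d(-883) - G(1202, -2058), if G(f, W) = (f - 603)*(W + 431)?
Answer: 1614878222/1657 ≈ 9.7458e+5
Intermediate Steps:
G(f, W) = (-603 + f)*(431 + W)
d(Q) = 7 - (45 + Q)/(109 + 2*Q) (d(Q) = 7 - (45 + Q)/((Q + Q) + 109) = 7 - (45 + Q)/(2*Q + 109) = 7 - (45 + Q)/(109 + 2*Q))
d(-883) - G(1202, -2058) = (718 + 13*(-883))/(109 + 2*(-883)) - (-259893 - 603*(-2058) + 431*1202 - 2058*1202) = (718 - 11479)/(109 - 1766) - (-259893 + 1240974 + 518062 - 2473716) = -10761/(-1657) - 1*(-974573) = -1/1657*(-10761) + 974573 = 10761/1657 + 974573 = 1614878222/1657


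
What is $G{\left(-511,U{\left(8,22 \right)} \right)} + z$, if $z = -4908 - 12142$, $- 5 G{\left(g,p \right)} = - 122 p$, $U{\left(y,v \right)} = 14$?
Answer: $- \frac{83542}{5} \approx -16708.0$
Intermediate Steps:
$G{\left(g,p \right)} = \frac{122 p}{5}$ ($G{\left(g,p \right)} = - \frac{\left(-122\right) p}{5} = \frac{122 p}{5}$)
$z = -17050$
$G{\left(-511,U{\left(8,22 \right)} \right)} + z = \frac{122}{5} \cdot 14 - 17050 = \frac{1708}{5} - 17050 = - \frac{83542}{5}$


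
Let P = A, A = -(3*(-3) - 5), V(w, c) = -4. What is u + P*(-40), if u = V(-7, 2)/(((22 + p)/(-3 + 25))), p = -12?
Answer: -2844/5 ≈ -568.80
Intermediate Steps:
u = -44/5 (u = -4*(-3 + 25)/(22 - 12) = -4/(10/22) = -4/(10*(1/22)) = -4/5/11 = -4*11/5 = -44/5 ≈ -8.8000)
A = 14 (A = -(-9 - 5) = -1*(-14) = 14)
P = 14
u + P*(-40) = -44/5 + 14*(-40) = -44/5 - 560 = -2844/5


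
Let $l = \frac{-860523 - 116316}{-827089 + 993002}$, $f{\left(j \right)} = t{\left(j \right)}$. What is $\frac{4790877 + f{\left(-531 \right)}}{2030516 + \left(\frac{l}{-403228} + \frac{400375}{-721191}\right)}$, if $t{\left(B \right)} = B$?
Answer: $\frac{231125721200774865184104}{97968778581292286447933} \approx 2.3592$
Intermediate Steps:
$f{\left(j \right)} = j$
$l = - \frac{976839}{165913} \approx -5.8877$
$\frac{4790877 + f{\left(-531 \right)}}{2030516 + \left(\frac{l}{-403228} + \frac{400375}{-721191}\right)} = \frac{4790877 - 531}{2030516 + \left(- \frac{976839}{165913 \left(-403228\right)} + \frac{400375}{-721191}\right)} = \frac{4790346}{2030516 + \left(\left(- \frac{976839}{165913}\right) \left(- \frac{1}{403228}\right) + 400375 \left(- \frac{1}{721191}\right)\right)} = \frac{4790346}{2030516 + \left(\frac{976839}{66900767164} - \frac{400375}{721191}\right)} = \frac{4790346}{2030516 - \frac{26784690165791251}{48248231171772324}} = \frac{4790346}{\frac{97968778581292286447933}{48248231171772324}} = 4790346 \cdot \frac{48248231171772324}{97968778581292286447933} = \frac{231125721200774865184104}{97968778581292286447933}$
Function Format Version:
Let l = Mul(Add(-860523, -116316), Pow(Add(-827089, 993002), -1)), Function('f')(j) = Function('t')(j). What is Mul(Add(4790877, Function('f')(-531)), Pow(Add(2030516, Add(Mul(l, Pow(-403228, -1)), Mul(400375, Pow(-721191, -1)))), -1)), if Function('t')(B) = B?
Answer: Rational(231125721200774865184104, 97968778581292286447933) ≈ 2.3592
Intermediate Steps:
Function('f')(j) = j
l = Rational(-976839, 165913) (l = Mul(-976839, Pow(165913, -1)) = Mul(-976839, Rational(1, 165913)) = Rational(-976839, 165913) ≈ -5.8877)
Mul(Add(4790877, Function('f')(-531)), Pow(Add(2030516, Add(Mul(l, Pow(-403228, -1)), Mul(400375, Pow(-721191, -1)))), -1)) = Mul(Add(4790877, -531), Pow(Add(2030516, Add(Mul(Rational(-976839, 165913), Pow(-403228, -1)), Mul(400375, Pow(-721191, -1)))), -1)) = Mul(4790346, Pow(Add(2030516, Add(Mul(Rational(-976839, 165913), Rational(-1, 403228)), Mul(400375, Rational(-1, 721191)))), -1)) = Mul(4790346, Pow(Add(2030516, Add(Rational(976839, 66900767164), Rational(-400375, 721191))), -1)) = Mul(4790346, Pow(Add(2030516, Rational(-26784690165791251, 48248231171772324)), -1)) = Mul(4790346, Pow(Rational(97968778581292286447933, 48248231171772324), -1)) = Mul(4790346, Rational(48248231171772324, 97968778581292286447933)) = Rational(231125721200774865184104, 97968778581292286447933)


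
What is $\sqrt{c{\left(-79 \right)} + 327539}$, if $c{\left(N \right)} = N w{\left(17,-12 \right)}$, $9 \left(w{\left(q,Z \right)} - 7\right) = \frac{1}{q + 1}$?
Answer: $\frac{\sqrt{105943306}}{18} \approx 571.83$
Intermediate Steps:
$w{\left(q,Z \right)} = 7 + \frac{1}{9 \left(1 + q\right)}$ ($w{\left(q,Z \right)} = 7 + \frac{1}{9 \left(q + 1\right)} = 7 + \frac{1}{9 \left(1 + q\right)}$)
$c{\left(N \right)} = \frac{1135 N}{162}$ ($c{\left(N \right)} = N \frac{64 + 63 \cdot 17}{9 \left(1 + 17\right)} = N \frac{64 + 1071}{9 \cdot 18} = N \frac{1}{9} \cdot \frac{1}{18} \cdot 1135 = N \frac{1135}{162} = \frac{1135 N}{162}$)
$\sqrt{c{\left(-79 \right)} + 327539} = \sqrt{\frac{1135}{162} \left(-79\right) + 327539} = \sqrt{- \frac{89665}{162} + 327539} = \sqrt{\frac{52971653}{162}} = \frac{\sqrt{105943306}}{18}$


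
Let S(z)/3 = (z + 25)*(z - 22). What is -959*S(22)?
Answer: 0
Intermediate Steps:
S(z) = 3*(-22 + z)*(25 + z) (S(z) = 3*((z + 25)*(z - 22)) = 3*((25 + z)*(-22 + z)) = 3*((-22 + z)*(25 + z)) = 3*(-22 + z)*(25 + z))
-959*S(22) = -959*(-1650 + 3*22**2 + 9*22) = -959*(-1650 + 3*484 + 198) = -959*(-1650 + 1452 + 198) = -959*0 = 0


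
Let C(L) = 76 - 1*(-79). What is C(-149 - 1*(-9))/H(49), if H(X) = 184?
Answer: 155/184 ≈ 0.84239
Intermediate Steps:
C(L) = 155 (C(L) = 76 + 79 = 155)
C(-149 - 1*(-9))/H(49) = 155/184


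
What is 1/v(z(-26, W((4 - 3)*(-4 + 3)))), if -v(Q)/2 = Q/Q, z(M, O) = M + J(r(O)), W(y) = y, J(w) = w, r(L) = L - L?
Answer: -1/2 ≈ -0.50000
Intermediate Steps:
r(L) = 0
z(M, O) = M (z(M, O) = M + 0 = M)
v(Q) = -2 (v(Q) = -2*Q/Q = -2*1 = -2)
1/v(z(-26, W((4 - 3)*(-4 + 3)))) = 1/(-2) = -1/2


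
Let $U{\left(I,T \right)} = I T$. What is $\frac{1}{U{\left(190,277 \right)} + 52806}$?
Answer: $\frac{1}{105436} \approx 9.4844 \cdot 10^{-6}$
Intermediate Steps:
$\frac{1}{U{\left(190,277 \right)} + 52806} = \frac{1}{190 \cdot 277 + 52806} = \frac{1}{52630 + 52806} = \frac{1}{105436}$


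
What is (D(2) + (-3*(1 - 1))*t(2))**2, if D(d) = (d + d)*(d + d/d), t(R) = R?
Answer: 144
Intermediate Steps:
D(d) = 2*d*(1 + d) (D(d) = (2*d)*(d + 1) = (2*d)*(1 + d) = 2*d*(1 + d))
(D(2) + (-3*(1 - 1))*t(2))**2 = (2*2*(1 + 2) - 3*(1 - 1)*2)**2 = (2*2*3 - 3*0*2)**2 = (12 + 0*2)**2 = (12 + 0)**2 = 12**2 = 144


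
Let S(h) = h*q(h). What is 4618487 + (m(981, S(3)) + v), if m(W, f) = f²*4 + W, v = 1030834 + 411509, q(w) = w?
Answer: 6062135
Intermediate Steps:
S(h) = h² (S(h) = h*h = h²)
v = 1442343
m(W, f) = W + 4*f² (m(W, f) = 4*f² + W = W + 4*f²)
4618487 + (m(981, S(3)) + v) = 4618487 + ((981 + 4*(3²)²) + 1442343) = 4618487 + ((981 + 4*9²) + 1442343) = 4618487 + ((981 + 4*81) + 1442343) = 4618487 + ((981 + 324) + 1442343) = 4618487 + (1305 + 1442343) = 4618487 + 1443648 = 6062135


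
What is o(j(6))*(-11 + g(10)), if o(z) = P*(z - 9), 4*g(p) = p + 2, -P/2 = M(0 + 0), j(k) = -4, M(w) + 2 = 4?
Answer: -416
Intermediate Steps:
M(w) = 2 (M(w) = -2 + 4 = 2)
P = -4 (P = -2*2 = -4)
g(p) = ½ + p/4 (g(p) = (p + 2)/4 = (2 + p)/4 = ½ + p/4)
o(z) = 36 - 4*z (o(z) = -4*(z - 9) = -4*(-9 + z) = 36 - 4*z)
o(j(6))*(-11 + g(10)) = (36 - 4*(-4))*(-11 + (½ + (¼)*10)) = (36 + 16)*(-11 + (½ + 5/2)) = 52*(-11 + 3) = 52*(-8) = -416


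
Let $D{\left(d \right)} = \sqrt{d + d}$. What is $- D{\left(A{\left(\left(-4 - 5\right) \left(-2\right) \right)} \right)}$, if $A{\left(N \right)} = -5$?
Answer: $- i \sqrt{10} \approx - 3.1623 i$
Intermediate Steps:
$D{\left(d \right)} = \sqrt{2} \sqrt{d}$ ($D{\left(d \right)} = \sqrt{2 d} = \sqrt{2} \sqrt{d}$)
$- D{\left(A{\left(\left(-4 - 5\right) \left(-2\right) \right)} \right)} = - \sqrt{2} \sqrt{-5} = - \sqrt{2} i \sqrt{5} = - i \sqrt{10}$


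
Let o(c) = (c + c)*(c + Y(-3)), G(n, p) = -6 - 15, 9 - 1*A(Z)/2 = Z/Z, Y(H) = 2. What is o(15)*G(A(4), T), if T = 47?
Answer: -10710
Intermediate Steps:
A(Z) = 16 (A(Z) = 18 - 2*Z/Z = 18 - 2*1 = 18 - 2 = 16)
G(n, p) = -21
o(c) = 2*c*(2 + c) (o(c) = (c + c)*(c + 2) = (2*c)*(2 + c) = 2*c*(2 + c))
o(15)*G(A(4), T) = (2*15*(2 + 15))*(-21) = (2*15*17)*(-21) = 510*(-21) = -10710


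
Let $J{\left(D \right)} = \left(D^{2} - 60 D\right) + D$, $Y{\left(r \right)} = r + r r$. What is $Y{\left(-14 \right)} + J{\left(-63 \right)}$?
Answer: $7868$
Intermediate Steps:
$Y{\left(r \right)} = r + r^{2}$
$J{\left(D \right)} = D^{2} - 59 D$
$Y{\left(-14 \right)} + J{\left(-63 \right)} = - 14 \left(1 - 14\right) - 63 \left(-59 - 63\right) = \left(-14\right) \left(-13\right) - -7686 = 182 + 7686 = 7868$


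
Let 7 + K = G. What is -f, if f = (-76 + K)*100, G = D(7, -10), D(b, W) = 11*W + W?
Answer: 20300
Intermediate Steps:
D(b, W) = 12*W
G = -120 (G = 12*(-10) = -120)
K = -127 (K = -7 - 120 = -127)
f = -20300 (f = (-76 - 127)*100 = -203*100 = -20300)
-f = -1*(-20300) = 20300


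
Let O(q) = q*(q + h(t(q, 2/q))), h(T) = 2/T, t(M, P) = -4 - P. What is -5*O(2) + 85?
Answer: 69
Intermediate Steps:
O(q) = q*(q + 2/(-4 - 2/q))
-5*O(2) + 85 = -10*2**3/(1 + 2*2) + 85 = -10*8/(1 + 4) + 85 = -10*8/5 + 85 = -5*16/5 + 85 = -16 + 85 = 69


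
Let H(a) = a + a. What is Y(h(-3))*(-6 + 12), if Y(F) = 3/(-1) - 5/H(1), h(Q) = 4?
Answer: -33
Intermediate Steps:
H(a) = 2*a
Y(F) = -11/2 (Y(F) = 3/(-1) - 5/(2*1) = 3*(-1) - 5/2 = -3 - 5*1/2 = -3 - 5/2 = -11/2)
Y(h(-3))*(-6 + 12) = -11*(-6 + 12)/2 = -11/2*6 = -33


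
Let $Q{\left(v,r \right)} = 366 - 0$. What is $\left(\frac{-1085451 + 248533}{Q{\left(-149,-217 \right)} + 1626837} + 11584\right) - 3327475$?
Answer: $- \frac{5395628619791}{1627203} \approx -3.3159 \cdot 10^{6}$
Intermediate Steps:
$Q{\left(v,r \right)} = 366$ ($Q{\left(v,r \right)} = 366 + 0 = 366$)
$\left(\frac{-1085451 + 248533}{Q{\left(-149,-217 \right)} + 1626837} + 11584\right) - 3327475 = \left(\frac{-1085451 + 248533}{366 + 1626837} + 11584\right) - 3327475 = \left(- \frac{836918}{1627203} + 11584\right) - 3327475 = \frac{18848682634}{1627203} - 3327475 = - \frac{5395628619791}{1627203}$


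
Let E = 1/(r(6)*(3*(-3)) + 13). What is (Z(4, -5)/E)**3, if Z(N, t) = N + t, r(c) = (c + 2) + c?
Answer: 1442897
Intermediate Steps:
r(c) = 2 + 2*c (r(c) = (2 + c) + c = 2 + 2*c)
E = -1/113 (E = 1/((2 + 2*6)*(3*(-3)) + 13) = 1/((2 + 12)*(-9) + 13) = 1/(14*(-9) + 13) = 1/(-126 + 13) = 1/(-113) = -1/113 ≈ -0.0088496)
(Z(4, -5)/E)**3 = ((4 - 5)/(-1/113))**3 = (-1*(-113))**3 = 113**3 = 1442897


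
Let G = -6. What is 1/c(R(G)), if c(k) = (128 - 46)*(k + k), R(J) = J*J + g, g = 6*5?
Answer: 1/10824 ≈ 9.2387e-5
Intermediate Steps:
g = 30
R(J) = 30 + J**2 (R(J) = J*J + 30 = J**2 + 30 = 30 + J**2)
c(k) = 164*k (c(k) = 82*(2*k) = 164*k)
1/c(R(G)) = 1/(164*(30 + (-6)**2)) = 1/(164*(30 + 36)) = 1/(164*66) = 1/10824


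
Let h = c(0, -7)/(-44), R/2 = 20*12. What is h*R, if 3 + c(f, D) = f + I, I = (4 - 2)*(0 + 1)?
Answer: 120/11 ≈ 10.909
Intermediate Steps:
I = 2 (I = 2*1 = 2)
c(f, D) = -1 + f (c(f, D) = -3 + (f + 2) = -3 + (2 + f) = -1 + f)
R = 480 (R = 2*(20*12) = 2*240 = 480)
h = 1/44 (h = (-1 + 0)/(-44) = -1*(-1/44) = 1/44 ≈ 0.022727)
h*R = (1/44)*480 = 120/11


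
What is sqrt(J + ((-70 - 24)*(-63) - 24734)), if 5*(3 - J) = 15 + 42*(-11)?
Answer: I*sqrt(467990)/5 ≈ 136.82*I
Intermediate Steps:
J = 462/5 (J = 3 - (15 + 42*(-11))/5 = 3 - (15 - 462)/5 = 3 - 1/5*(-447) = 3 + 447/5 = 462/5 ≈ 92.400)
sqrt(J + ((-70 - 24)*(-63) - 24734)) = sqrt(462/5 + ((-70 - 24)*(-63) - 24734)) = sqrt(462/5 + (-94*(-63) - 24734)) = sqrt(462/5 + (5922 - 24734)) = sqrt(462/5 - 18812) = sqrt(-93598/5) = I*sqrt(467990)/5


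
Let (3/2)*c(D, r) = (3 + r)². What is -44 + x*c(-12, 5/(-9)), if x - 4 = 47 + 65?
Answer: 101596/243 ≈ 418.09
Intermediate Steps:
x = 116 (x = 4 + (47 + 65) = 4 + 112 = 116)
c(D, r) = 2*(3 + r)²/3
-44 + x*c(-12, 5/(-9)) = -44 + 116*(2*(3 + 5/(-9))²/3) = -44 + 116*(2*(3 + 5*(-⅑))²/3) = -44 + 116*(2*(3 - 5/9)²/3) = -44 + 116*(2*(22/9)²/3) = -44 + 116*((⅔)*(484/81)) = -44 + 116*(968/243) = -44 + 112288/243 = 101596/243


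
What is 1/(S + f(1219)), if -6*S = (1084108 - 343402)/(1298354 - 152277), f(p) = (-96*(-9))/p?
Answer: 1397067863/839723759 ≈ 1.6637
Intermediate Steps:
f(p) = 864/p
S = -123451/1146077 (S = -(1084108 - 343402)/(6*(1298354 - 152277)) = -123451/1146077 ≈ -0.10772)
1/(S + f(1219)) = 1/(-123451/1146077 + 864/1219) = 1/(839723759/1397067863) = 1397067863/839723759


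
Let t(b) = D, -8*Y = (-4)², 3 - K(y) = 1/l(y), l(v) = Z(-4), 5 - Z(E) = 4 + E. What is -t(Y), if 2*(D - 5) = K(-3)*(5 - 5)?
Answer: -5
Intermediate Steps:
Z(E) = 1 - E (Z(E) = 5 - (4 + E) = 5 + (-4 - E) = 1 - E)
l(v) = 5 (l(v) = 1 - 1*(-4) = 1 + 4 = 5)
K(y) = 14/5 (K(y) = 3 - 1/5 = 3 - 1*⅕ = 3 - ⅕ = 14/5)
D = 5 (D = 5 + (14*(5 - 5)/5)/2 = 5 + ((14/5)*0)/2 = 5 + (½)*0 = 5 + 0 = 5)
Y = -2 (Y = -⅛*(-4)² = -⅛*16 = -2)
t(b) = 5
-t(Y) = -1*5 = -5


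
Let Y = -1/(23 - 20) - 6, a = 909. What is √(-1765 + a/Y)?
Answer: I*√688978/19 ≈ 43.687*I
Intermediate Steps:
Y = -19/3 (Y = -1/3 - 6 = -1*⅓ - 6 = -⅓ - 6 = -19/3 ≈ -6.3333)
√(-1765 + a/Y) = √(-1765 + 909/(-19/3)) = √(-1765 + 909*(-3/19)) = √(-1765 - 2727/19) = √(-36262/19) = I*√688978/19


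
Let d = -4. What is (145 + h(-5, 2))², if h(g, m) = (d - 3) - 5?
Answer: 17689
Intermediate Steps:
h(g, m) = -12 (h(g, m) = (-4 - 3) - 5 = -7 - 5 = -12)
(145 + h(-5, 2))² = (145 - 12)² = 133² = 17689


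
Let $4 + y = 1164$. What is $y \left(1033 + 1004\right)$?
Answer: $2362920$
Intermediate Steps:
$y = 1160$ ($y = -4 + 1164 = 1160$)
$y \left(1033 + 1004\right) = 1160 \left(1033 + 1004\right) = 1160 \cdot 2037 = 2362920$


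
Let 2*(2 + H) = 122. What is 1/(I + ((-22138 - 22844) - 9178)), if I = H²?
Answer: -1/50679 ≈ -1.9732e-5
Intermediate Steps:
H = 59 (H = -2 + (½)*122 = -2 + 61 = 59)
I = 3481 (I = 59² = 3481)
1/(I + ((-22138 - 22844) - 9178)) = 1/(3481 + ((-22138 - 22844) - 9178)) = 1/(3481 + (-44982 - 9178)) = 1/(3481 - 54160) = 1/(-50679) = -1/50679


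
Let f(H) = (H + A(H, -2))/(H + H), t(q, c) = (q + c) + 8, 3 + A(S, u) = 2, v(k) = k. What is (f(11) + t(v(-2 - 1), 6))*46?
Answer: 5796/11 ≈ 526.91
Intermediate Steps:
A(S, u) = -1 (A(S, u) = -3 + 2 = -1)
t(q, c) = 8 + c + q (t(q, c) = (c + q) + 8 = 8 + c + q)
f(H) = (-1 + H)/(2*H) (f(H) = (H - 1)/(H + H) = (-1 + H)/((2*H)) = (-1 + H)*(1/(2*H)) = (-1 + H)/(2*H))
(f(11) + t(v(-2 - 1), 6))*46 = ((½)*(-1 + 11)/11 + (8 + 6 + (-2 - 1)))*46 = ((½)*(1/11)*10 + (8 + 6 - 3))*46 = (5/11 + 11)*46 = (126/11)*46 = 5796/11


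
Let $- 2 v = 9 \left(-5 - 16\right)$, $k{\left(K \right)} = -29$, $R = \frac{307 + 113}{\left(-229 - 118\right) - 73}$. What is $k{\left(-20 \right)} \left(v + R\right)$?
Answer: $- \frac{5423}{2} \approx -2711.5$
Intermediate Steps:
$R = -1$ ($R = \frac{420}{-347 - 73} = \frac{420}{-420} = 420 \left(- \frac{1}{420}\right) = -1$)
$v = \frac{189}{2}$ ($v = - \frac{9 \left(-5 - 16\right)}{2} = - \frac{9 \left(-21\right)}{2} = \left(- \frac{1}{2}\right) \left(-189\right) = \frac{189}{2} \approx 94.5$)
$k{\left(-20 \right)} \left(v + R\right) = - 29 \left(\frac{189}{2} - 1\right) = \left(-29\right) \frac{187}{2} = - \frac{5423}{2}$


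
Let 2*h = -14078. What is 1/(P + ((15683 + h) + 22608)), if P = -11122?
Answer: 1/20130 ≈ 4.9677e-5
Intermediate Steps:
h = -7039 (h = (½)*(-14078) = -7039)
1/(P + ((15683 + h) + 22608)) = 1/(-11122 + ((15683 - 7039) + 22608)) = 1/(-11122 + (8644 + 22608)) = 1/(-11122 + 31252) = 1/20130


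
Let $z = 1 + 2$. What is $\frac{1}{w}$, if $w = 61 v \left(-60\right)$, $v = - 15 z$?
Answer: $\frac{1}{164700} \approx 6.0716 \cdot 10^{-6}$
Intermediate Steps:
$z = 3$
$v = -45$ ($v = \left(-15\right) 3 = -45$)
$w = 164700$ ($w = 61 \left(-45\right) \left(-60\right) = \left(-2745\right) \left(-60\right) = 164700$)
$\frac{1}{w} = \frac{1}{164700}$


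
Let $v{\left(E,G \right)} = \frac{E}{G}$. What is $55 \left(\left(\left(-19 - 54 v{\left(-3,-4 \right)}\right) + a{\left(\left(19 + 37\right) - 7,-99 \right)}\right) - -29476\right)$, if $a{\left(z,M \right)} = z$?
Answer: $\frac{3241205}{2} \approx 1.6206 \cdot 10^{6}$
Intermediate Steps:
$55 \left(\left(\left(-19 - 54 v{\left(-3,-4 \right)}\right) + a{\left(\left(19 + 37\right) - 7,-99 \right)}\right) - -29476\right) = 55 \left(\left(\left(-19 - 54 \left(- \frac{3}{-4}\right)\right) + \left(\left(19 + 37\right) - 7\right)\right) - -29476\right) = 55 \left(\left(\left(-19 - 54 \left(\left(-3\right) \left(- \frac{1}{4}\right)\right)\right) + \left(56 - 7\right)\right) + 29476\right) = 55 \left(\left(\left(-19 - \frac{81}{2}\right) + 49\right) + 29476\right) = 55 \left(\left(- \frac{119}{2} + 49\right) + 29476\right) = 55 \left(- \frac{21}{2} + 29476\right) = 55 \cdot \frac{58931}{2} = \frac{3241205}{2}$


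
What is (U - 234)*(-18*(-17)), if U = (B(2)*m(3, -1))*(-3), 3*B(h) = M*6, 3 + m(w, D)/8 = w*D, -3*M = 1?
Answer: -100980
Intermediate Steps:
M = -⅓ (M = -⅓*1 = -⅓ ≈ -0.33333)
m(w, D) = -24 + 8*D*w (m(w, D) = -24 + 8*(w*D) = -24 + 8*(D*w) = -24 + 8*D*w)
B(h) = -⅔ (B(h) = (-⅓*6)/3 = (⅓)*(-2) = -⅔)
U = -96 (U = -2*(-24 + 8*(-1)*3)/3*(-3) = -2*(-24 - 24)/3*(-3) = -⅔*(-48)*(-3) = 32*(-3) = -96)
(U - 234)*(-18*(-17)) = (-96 - 234)*(-18*(-17)) = -330*306 = -100980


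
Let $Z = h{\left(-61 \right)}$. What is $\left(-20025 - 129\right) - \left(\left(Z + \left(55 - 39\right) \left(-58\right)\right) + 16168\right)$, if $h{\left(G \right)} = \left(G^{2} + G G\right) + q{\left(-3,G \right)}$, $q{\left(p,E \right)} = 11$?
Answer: $-42847$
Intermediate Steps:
$h{\left(G \right)} = 11 + 2 G^{2}$ ($h{\left(G \right)} = \left(G^{2} + G G\right) + 11 = \left(G^{2} + G^{2}\right) + 11 = 2 G^{2} + 11 = 11 + 2 G^{2}$)
$Z = 7453$ ($Z = 11 + 2 \left(-61\right)^{2} = 11 + 2 \cdot 3721 = 11 + 7442 = 7453$)
$\left(-20025 - 129\right) - \left(\left(Z + \left(55 - 39\right) \left(-58\right)\right) + 16168\right) = \left(-20025 - 129\right) - \left(\left(7453 + \left(55 - 39\right) \left(-58\right)\right) + 16168\right) = -20154 - \left(\left(7453 + 16 \left(-58\right)\right) + 16168\right) = -20154 - \left(\left(7453 - 928\right) + 16168\right) = -20154 - \left(6525 + 16168\right) = -20154 - 22693 = -42847$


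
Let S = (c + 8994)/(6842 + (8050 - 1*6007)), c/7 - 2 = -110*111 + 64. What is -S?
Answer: 76014/8885 ≈ 8.5553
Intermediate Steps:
c = -85008 (c = 14 + 7*(-110*111 + 64) = 14 + 7*(-12210 + 64) = 14 + 7*(-12146) = 14 - 85022 = -85008)
S = -76014/8885 (S = (-85008 + 8994)/(6842 + (8050 - 1*6007)) = -76014/(6842 + (8050 - 6007)) = -76014/(6842 + 2043) = -76014/8885 ≈ -8.5553)
-S = -1*(-76014/8885) = 76014/8885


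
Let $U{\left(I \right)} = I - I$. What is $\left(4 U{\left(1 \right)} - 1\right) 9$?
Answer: $-9$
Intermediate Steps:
$U{\left(I \right)} = 0$
$\left(4 U{\left(1 \right)} - 1\right) 9 = \left(4 \cdot 0 - 1\right) 9 = \left(0 - 1\right) 9 = \left(-1\right) 9 = -9$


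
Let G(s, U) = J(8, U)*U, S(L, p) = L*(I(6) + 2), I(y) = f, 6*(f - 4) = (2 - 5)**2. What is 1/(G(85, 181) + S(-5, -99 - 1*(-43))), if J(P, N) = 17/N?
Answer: -2/41 ≈ -0.048781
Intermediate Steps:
f = 11/2 (f = 4 + (2 - 5)**2/6 = 4 + (1/6)*(-3)**2 = 4 + (1/6)*9 = 4 + 3/2 = 11/2 ≈ 5.5000)
I(y) = 11/2
S(L, p) = 15*L/2 (S(L, p) = L*(11/2 + 2) = L*(15/2) = 15*L/2)
G(s, U) = 17 (G(s, U) = (17/U)*U = 17)
1/(G(85, 181) + S(-5, -99 - 1*(-43))) = 1/(17 + (15/2)*(-5)) = 1/(17 - 75/2) = 1/(-41/2) = -2/41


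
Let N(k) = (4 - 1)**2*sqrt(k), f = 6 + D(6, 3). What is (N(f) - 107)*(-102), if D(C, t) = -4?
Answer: 10914 - 918*sqrt(2) ≈ 9615.8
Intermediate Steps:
f = 2 (f = 6 - 4 = 2)
N(k) = 9*sqrt(k) (N(k) = 3**2*sqrt(k) = 9*sqrt(k))
(N(f) - 107)*(-102) = (9*sqrt(2) - 107)*(-102) = (-107 + 9*sqrt(2))*(-102) = 10914 - 918*sqrt(2)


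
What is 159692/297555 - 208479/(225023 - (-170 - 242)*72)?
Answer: -257379427/913052895 ≈ -0.28189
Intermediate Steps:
159692/297555 - 208479/(225023 - (-170 - 242)*72) = 159692*(1/297555) - 208479/(225023 - (-412)*72) = 1924/3585 - 208479/(225023 - 1*(-29664)) = 1924/3585 - 208479/(225023 + 29664) = 1924/3585 - 208479/254687 = -257379427/913052895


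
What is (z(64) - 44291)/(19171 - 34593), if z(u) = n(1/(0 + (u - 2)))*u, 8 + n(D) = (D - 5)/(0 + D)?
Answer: 64579/15422 ≈ 4.1875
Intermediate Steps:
n(D) = -8 + (-5 + D)/D (n(D) = -8 + (D - 5)/(0 + D) = -8 + (-5 + D)/D)
z(u) = u*(3 - 5*u) (z(u) = (-7 - (-10 + 5*u))*u = (-7 - 5*(-2 + u))*u = (-7 + (10 - 5*u))*u = (3 - 5*u)*u = u*(3 - 5*u))
(z(64) - 44291)/(19171 - 34593) = (64*(3 - 5*64) - 44291)/(19171 - 34593) = (64*(3 - 320) - 44291)/(-15422) = (64*(-317) - 44291)*(-1/15422) = (-20288 - 44291)*(-1/15422) = -64579*(-1/15422) = 64579/15422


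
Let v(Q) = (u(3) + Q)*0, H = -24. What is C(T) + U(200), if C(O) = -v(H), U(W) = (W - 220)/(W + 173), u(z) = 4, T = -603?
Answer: -20/373 ≈ -0.053619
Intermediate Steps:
U(W) = (-220 + W)/(173 + W)
v(Q) = 0 (v(Q) = (4 + Q)*0 = 0)
C(O) = 0 (C(O) = -1*0 = 0)
C(T) + U(200) = 0 + (-220 + 200)/(173 + 200) = 0 - 20/373 = -20/373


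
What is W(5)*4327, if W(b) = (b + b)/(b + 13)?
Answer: 21635/9 ≈ 2403.9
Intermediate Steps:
W(b) = 2*b/(13 + b) (W(b) = (2*b)/(13 + b) = 2*b/(13 + b))
W(5)*4327 = (2*5/(13 + 5))*4327 = (2*5/18)*4327 = (2*5*(1/18))*4327 = (5/9)*4327 = 21635/9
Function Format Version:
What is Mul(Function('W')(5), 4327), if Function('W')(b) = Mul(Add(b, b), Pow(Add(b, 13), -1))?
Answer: Rational(21635, 9) ≈ 2403.9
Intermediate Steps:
Function('W')(b) = Mul(2, b, Pow(Add(13, b), -1)) (Function('W')(b) = Mul(Mul(2, b), Pow(Add(13, b), -1)) = Mul(2, b, Pow(Add(13, b), -1)))
Mul(Function('W')(5), 4327) = Mul(Mul(2, 5, Pow(Add(13, 5), -1)), 4327) = Mul(Mul(2, 5, Pow(18, -1)), 4327) = Mul(Mul(2, 5, Rational(1, 18)), 4327) = Mul(Rational(5, 9), 4327) = Rational(21635, 9)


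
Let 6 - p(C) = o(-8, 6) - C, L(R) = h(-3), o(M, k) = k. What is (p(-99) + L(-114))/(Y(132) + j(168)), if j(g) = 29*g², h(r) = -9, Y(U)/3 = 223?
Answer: -36/273055 ≈ -0.00013184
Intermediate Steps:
Y(U) = 669 (Y(U) = 3*223 = 669)
L(R) = -9
p(C) = C (p(C) = 6 - (6 - C) = 6 + (-6 + C) = C)
(p(-99) + L(-114))/(Y(132) + j(168)) = (-99 - 9)/(669 + 29*168²) = -108/(669 + 29*28224) = -108/(669 + 818496) = -108/819165 = -108*1/819165 = -36/273055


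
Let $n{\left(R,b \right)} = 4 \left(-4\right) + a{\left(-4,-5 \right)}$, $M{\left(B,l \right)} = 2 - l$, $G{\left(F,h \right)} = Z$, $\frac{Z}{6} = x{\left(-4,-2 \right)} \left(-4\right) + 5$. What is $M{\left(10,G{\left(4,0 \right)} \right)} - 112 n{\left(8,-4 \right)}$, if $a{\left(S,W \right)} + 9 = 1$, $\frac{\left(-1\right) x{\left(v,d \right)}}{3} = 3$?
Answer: $2444$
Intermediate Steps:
$x{\left(v,d \right)} = -9$ ($x{\left(v,d \right)} = \left(-3\right) 3 = -9$)
$a{\left(S,W \right)} = -8$ ($a{\left(S,W \right)} = -9 + 1 = -8$)
$Z = 246$ ($Z = 6 \left(\left(-9\right) \left(-4\right) + 5\right) = 6 \left(36 + 5\right) = 6 \cdot 41 = 246$)
$G{\left(F,h \right)} = 246$
$n{\left(R,b \right)} = -24$ ($n{\left(R,b \right)} = 4 \left(-4\right) - 8 = -16 - 8 = -24$)
$M{\left(10,G{\left(4,0 \right)} \right)} - 112 n{\left(8,-4 \right)} = \left(2 - 246\right) - -2688 = \left(2 - 246\right) + 2688 = -244 + 2688 = 2444$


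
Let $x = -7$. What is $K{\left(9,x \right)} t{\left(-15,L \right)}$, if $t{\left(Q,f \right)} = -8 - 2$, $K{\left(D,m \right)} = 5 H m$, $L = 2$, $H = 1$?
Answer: $350$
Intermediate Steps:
$K{\left(D,m \right)} = 5 m$ ($K{\left(D,m \right)} = 5 \cdot 1 m = 5 m$)
$t{\left(Q,f \right)} = -10$
$K{\left(9,x \right)} t{\left(-15,L \right)} = 5 \left(-7\right) \left(-10\right) = \left(-35\right) \left(-10\right) = 350$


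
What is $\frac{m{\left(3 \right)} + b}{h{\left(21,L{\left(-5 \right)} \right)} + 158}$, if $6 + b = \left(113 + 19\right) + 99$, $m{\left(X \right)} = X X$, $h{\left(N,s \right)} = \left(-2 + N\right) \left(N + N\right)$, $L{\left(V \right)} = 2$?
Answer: $\frac{117}{478} \approx 0.24477$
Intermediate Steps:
$h{\left(N,s \right)} = 2 N \left(-2 + N\right)$ ($h{\left(N,s \right)} = \left(-2 + N\right) 2 N = 2 N \left(-2 + N\right)$)
$m{\left(X \right)} = X^{2}$
$b = 225$ ($b = -6 + \left(\left(113 + 19\right) + 99\right) = -6 + \left(132 + 99\right) = -6 + 231 = 225$)
$\frac{m{\left(3 \right)} + b}{h{\left(21,L{\left(-5 \right)} \right)} + 158} = \frac{3^{2} + 225}{2 \cdot 21 \left(-2 + 21\right) + 158} = \frac{9 + 225}{2 \cdot 21 \cdot 19 + 158} = \frac{234}{798 + 158} = \frac{234}{956} = 234 \cdot \frac{1}{956} = \frac{117}{478}$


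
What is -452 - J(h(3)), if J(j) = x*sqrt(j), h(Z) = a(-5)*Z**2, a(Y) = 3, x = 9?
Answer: -452 - 27*sqrt(3) ≈ -498.77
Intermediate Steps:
h(Z) = 3*Z**2
J(j) = 9*sqrt(j)
-452 - J(h(3)) = -452 - 9*sqrt(3*3**2) = -452 - 9*sqrt(3*9) = -452 - 9*sqrt(27) = -452 - 9*3*sqrt(3) = -452 - 27*sqrt(3)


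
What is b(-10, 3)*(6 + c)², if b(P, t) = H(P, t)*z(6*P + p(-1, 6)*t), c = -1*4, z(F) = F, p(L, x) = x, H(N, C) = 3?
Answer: -504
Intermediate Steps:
c = -4
b(P, t) = 18*P + 18*t (b(P, t) = 3*(6*P + 6*t) = 18*P + 18*t)
b(-10, 3)*(6 + c)² = (18*(-10) + 18*3)*(6 - 4)² = (-180 + 54)*2² = -126*4 = -504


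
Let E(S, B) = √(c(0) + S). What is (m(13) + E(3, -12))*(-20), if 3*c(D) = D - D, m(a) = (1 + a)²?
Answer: -3920 - 20*√3 ≈ -3954.6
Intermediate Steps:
c(D) = 0 (c(D) = (D - D)/3 = (⅓)*0 = 0)
E(S, B) = √S (E(S, B) = √(0 + S) = √S)
(m(13) + E(3, -12))*(-20) = ((1 + 13)² + √3)*(-20) = (14² + √3)*(-20) = (196 + √3)*(-20) = -3920 - 20*√3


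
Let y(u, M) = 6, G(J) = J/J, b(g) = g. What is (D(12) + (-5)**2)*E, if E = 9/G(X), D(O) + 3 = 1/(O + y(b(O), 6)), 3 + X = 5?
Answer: 397/2 ≈ 198.50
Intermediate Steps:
X = 2 (X = -3 + 5 = 2)
G(J) = 1
D(O) = -3 + 1/(6 + O) (D(O) = -3 + 1/(O + 6) = -3 + 1/(6 + O))
E = 9 (E = 9/1 = 9*1 = 9)
(D(12) + (-5)**2)*E = ((-17 - 3*12)/(6 + 12) + (-5)**2)*9 = ((-17 - 36)/18 + 25)*9 = ((1/18)*(-53) + 25)*9 = (-53/18 + 25)*9 = (397/18)*9 = 397/2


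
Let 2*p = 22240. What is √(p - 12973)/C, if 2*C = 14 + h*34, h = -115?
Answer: -I*√1853/1948 ≈ -0.022098*I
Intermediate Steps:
p = 11120 (p = (½)*22240 = 11120)
C = -1948 (C = (14 - 115*34)/2 = (14 - 3910)/2 = (½)*(-3896) = -1948)
√(p - 12973)/C = √(11120 - 12973)/(-1948) = √(-1853)*(-1/1948) = (I*√1853)*(-1/1948) = -I*√1853/1948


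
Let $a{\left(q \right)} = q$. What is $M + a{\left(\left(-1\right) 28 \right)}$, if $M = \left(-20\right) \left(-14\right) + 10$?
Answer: $262$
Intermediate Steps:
$M = 290$ ($M = 280 + 10 = 290$)
$M + a{\left(\left(-1\right) 28 \right)} = 290 - 28 = 262$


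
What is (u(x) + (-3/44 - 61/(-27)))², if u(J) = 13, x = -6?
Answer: 325694209/1411344 ≈ 230.77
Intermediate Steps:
(u(x) + (-3/44 - 61/(-27)))² = (13 + (-3/44 - 61/(-27)))² = (13 + (-3*1/44 - 61*(-1/27)))² = (13 + (-3/44 + 61/27))² = (13 + 2603/1188)² = (18047/1188)² = 325694209/1411344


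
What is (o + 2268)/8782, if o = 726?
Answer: 1497/4391 ≈ 0.34092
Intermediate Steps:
(o + 2268)/8782 = (726 + 2268)/8782 = 2994*(1/8782) = 1497/4391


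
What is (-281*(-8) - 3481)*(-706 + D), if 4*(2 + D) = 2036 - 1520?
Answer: 713907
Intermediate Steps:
D = 127 (D = -2 + (2036 - 1520)/4 = -2 + (¼)*516 = -2 + 129 = 127)
(-281*(-8) - 3481)*(-706 + D) = (-281*(-8) - 3481)*(-706 + 127) = (2248 - 3481)*(-579) = -1233*(-579) = 713907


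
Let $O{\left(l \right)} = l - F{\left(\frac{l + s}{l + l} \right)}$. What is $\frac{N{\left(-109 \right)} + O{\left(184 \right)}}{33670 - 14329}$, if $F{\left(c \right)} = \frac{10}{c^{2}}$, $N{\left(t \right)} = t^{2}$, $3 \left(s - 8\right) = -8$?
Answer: $\frac{60629225}{97497981} \approx 0.62185$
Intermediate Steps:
$s = \frac{16}{3}$ ($s = 8 + \frac{1}{3} \left(-8\right) = 8 - \frac{8}{3} = \frac{16}{3} \approx 5.3333$)
$F{\left(c \right)} = \frac{10}{c^{2}}$
$O{\left(l \right)} = l - \frac{40 l^{2}}{\left(\frac{16}{3} + l\right)^{2}}$ ($O{\left(l \right)} = l - \frac{10}{\left(l + \frac{16}{3}\right)^{2} \frac{1}{\left(l + l\right)^{2}}} = l - \frac{10}{\frac{1}{4} \frac{1}{l^{2}} \left(\frac{16}{3} + l\right)^{2}} = l - 10 \frac{4 l^{2}}{\left(\frac{16}{3} + l\right)^{2}} = l - \frac{40 l^{2}}{\left(\frac{16}{3} + l\right)^{2}}$)
$\frac{N{\left(-109 \right)} + O{\left(184 \right)}}{33670 - 14329} = \frac{\left(-109\right)^{2} + \left(184 - \frac{360 \cdot 184^{2}}{\left(16 + 3 \cdot 184\right)^{2}}\right)}{33670 - 14329} = \frac{11881 + \left(184 - \frac{12188160}{\left(16 + 552\right)^{2}}\right)}{19341} = \left(11881 + \left(184 - \frac{12188160}{322624}\right)\right) \frac{1}{19341} = \left(11881 + \left(184 - 12188160 \cdot \frac{1}{322624}\right)\right) \frac{1}{19341} = \left(11881 + \left(184 - \frac{190440}{5041}\right)\right) \frac{1}{19341} = \left(11881 + \frac{737104}{5041}\right) \frac{1}{19341} = \frac{60629225}{5041} \cdot \frac{1}{19341} = \frac{60629225}{97497981}$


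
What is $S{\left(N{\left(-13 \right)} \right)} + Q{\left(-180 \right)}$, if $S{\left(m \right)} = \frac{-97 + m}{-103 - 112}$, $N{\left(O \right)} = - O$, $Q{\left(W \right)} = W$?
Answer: $- \frac{38616}{215} \approx -179.61$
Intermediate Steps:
$S{\left(m \right)} = \frac{97}{215} - \frac{m}{215}$ ($S{\left(m \right)} = \frac{-97 + m}{-215} = \left(-97 + m\right) \left(- \frac{1}{215}\right) = \frac{97}{215} - \frac{m}{215}$)
$S{\left(N{\left(-13 \right)} \right)} + Q{\left(-180 \right)} = \left(\frac{97}{215} - \frac{\left(-1\right) \left(-13\right)}{215}\right) - 180 = \left(\frac{97}{215} - \frac{13}{215}\right) - 180 = \frac{84}{215} - 180 = - \frac{38616}{215}$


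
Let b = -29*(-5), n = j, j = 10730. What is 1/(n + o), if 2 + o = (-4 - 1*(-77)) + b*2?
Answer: 1/11091 ≈ 9.0163e-5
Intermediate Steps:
n = 10730
b = 145
o = 361 (o = -2 + ((-4 - 1*(-77)) + 145*2) = -2 + ((-4 + 77) + 290) = -2 + (73 + 290) = -2 + 363 = 361)
1/(n + o) = 1/(10730 + 361) = 1/11091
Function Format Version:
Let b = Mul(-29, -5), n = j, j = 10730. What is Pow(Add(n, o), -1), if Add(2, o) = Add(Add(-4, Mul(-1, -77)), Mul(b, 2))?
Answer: Rational(1, 11091) ≈ 9.0163e-5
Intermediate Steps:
n = 10730
b = 145
o = 361 (o = Add(-2, Add(Add(-4, Mul(-1, -77)), Mul(145, 2))) = Add(-2, Add(Add(-4, 77), 290)) = Add(-2, Add(73, 290)) = Add(-2, 363) = 361)
Pow(Add(n, o), -1) = Pow(Add(10730, 361), -1) = Pow(11091, -1) = Rational(1, 11091)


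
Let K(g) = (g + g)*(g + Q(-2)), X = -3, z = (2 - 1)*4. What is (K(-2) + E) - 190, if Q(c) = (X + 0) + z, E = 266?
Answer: 80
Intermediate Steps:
z = 4 (z = 1*4 = 4)
Q(c) = 1 (Q(c) = (-3 + 0) + 4 = -3 + 4 = 1)
K(g) = 2*g*(1 + g) (K(g) = (g + g)*(g + 1) = (2*g)*(1 + g) = 2*g*(1 + g))
(K(-2) + E) - 190 = (2*(-2)*(1 - 2) + 266) - 190 = (2*(-2)*(-1) + 266) - 190 = (4 + 266) - 190 = 270 - 190 = 80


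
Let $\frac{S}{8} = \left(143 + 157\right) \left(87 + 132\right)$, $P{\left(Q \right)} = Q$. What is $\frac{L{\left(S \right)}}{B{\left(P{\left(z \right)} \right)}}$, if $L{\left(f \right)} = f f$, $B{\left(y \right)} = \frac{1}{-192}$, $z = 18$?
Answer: $-53041029120000$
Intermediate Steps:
$B{\left(y \right)} = - \frac{1}{192}$
$S = 525600$ ($S = 8 \left(143 + 157\right) \left(87 + 132\right) = 8 \cdot 300 \cdot 219 = 8 \cdot 65700 = 525600$)
$L{\left(f \right)} = f^{2}$
$\frac{L{\left(S \right)}}{B{\left(P{\left(z \right)} \right)}} = \frac{525600^{2}}{- \frac{1}{192}} = 276255360000 \left(-192\right) = -53041029120000$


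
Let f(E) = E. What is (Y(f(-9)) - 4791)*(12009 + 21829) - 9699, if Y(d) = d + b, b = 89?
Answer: -159420517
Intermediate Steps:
Y(d) = 89 + d (Y(d) = d + 89 = 89 + d)
(Y(f(-9)) - 4791)*(12009 + 21829) - 9699 = ((89 - 9) - 4791)*(12009 + 21829) - 9699 = (80 - 4791)*33838 - 9699 = -4711*33838 - 9699 = -159410818 - 9699 = -159420517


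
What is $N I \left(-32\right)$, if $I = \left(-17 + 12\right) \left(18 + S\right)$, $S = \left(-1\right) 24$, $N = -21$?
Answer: $20160$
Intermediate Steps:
$S = -24$
$I = 30$ ($I = \left(-17 + 12\right) \left(18 - 24\right) = \left(-5\right) \left(-6\right) = 30$)
$N I \left(-32\right) = \left(-21\right) 30 \left(-32\right) = \left(-630\right) \left(-32\right) = 20160$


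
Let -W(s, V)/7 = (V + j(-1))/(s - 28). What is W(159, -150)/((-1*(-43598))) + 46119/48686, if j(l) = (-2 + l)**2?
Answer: 65862312576/69515550467 ≈ 0.94745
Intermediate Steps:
W(s, V) = -7*(9 + V)/(-28 + s) (W(s, V) = -7*(V + (-2 - 1)**2)/(s - 28) = -7*(V + (-3)**2)/(-28 + s) = -7*(V + 9)/(-28 + s) = -7*(9 + V)/(-28 + s))
W(159, -150)/((-1*(-43598))) + 46119/48686 = (7*(-9 - 1*(-150))/(-28 + 159))/((-1*(-43598))) + 46119/48686 = (7*(-9 + 150)/131)/43598 + 46119*(1/48686) = (7*(1/131)*141)*(1/43598) + 46119/48686 = (987/131)*(1/43598) + 46119/48686 = 987/5711338 + 46119/48686 = 65862312576/69515550467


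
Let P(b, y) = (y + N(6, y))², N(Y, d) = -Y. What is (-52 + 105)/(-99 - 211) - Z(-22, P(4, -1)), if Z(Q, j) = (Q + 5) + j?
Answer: -9973/310 ≈ -32.171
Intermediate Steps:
P(b, y) = (-6 + y)² (P(b, y) = (y - 1*6)² = (y - 6)² = (-6 + y)²)
Z(Q, j) = 5 + Q + j (Z(Q, j) = (5 + Q) + j = 5 + Q + j)
(-52 + 105)/(-99 - 211) - Z(-22, P(4, -1)) = (-52 + 105)/(-99 - 211) - (5 - 22 + (-6 - 1)²) = 53/(-310) - (5 - 22 + (-7)²) = 53*(-1/310) - (5 - 22 + 49) = -53/310 - 1*32 = -53/310 - 32 = -9973/310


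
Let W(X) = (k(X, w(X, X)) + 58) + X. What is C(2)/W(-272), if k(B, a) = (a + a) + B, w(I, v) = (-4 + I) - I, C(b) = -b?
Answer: 1/247 ≈ 0.0040486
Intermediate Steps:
w(I, v) = -4
k(B, a) = B + 2*a (k(B, a) = 2*a + B = B + 2*a)
W(X) = 50 + 2*X (W(X) = ((X + 2*(-4)) + 58) + X = ((X - 8) + 58) + X = ((-8 + X) + 58) + X = (50 + X) + X = 50 + 2*X)
C(2)/W(-272) = (-1*2)/(50 + 2*(-272)) = -2/(50 - 544) = -2/(-494) = -2*(-1/494) = 1/247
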